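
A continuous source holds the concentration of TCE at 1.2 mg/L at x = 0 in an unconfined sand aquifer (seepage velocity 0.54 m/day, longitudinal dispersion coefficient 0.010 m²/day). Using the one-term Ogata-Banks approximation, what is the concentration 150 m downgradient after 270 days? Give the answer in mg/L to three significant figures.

0.0424 mg/L

For a continuous step input, C/C₀ ≈ ½·erfc((x−vt)/(2√(Dt))).
vt = 0.54 × 270 = 145.8 m and 2√(Dt) = 2√(0.010 × 270) = 3.286 m.
Argument (x−vt)/(2√(Dt)) = (150 − 145.8)/3.286 = 1.278; ½·erfc(1.278) = 0.03535.
C = 1.2 × 0.03535 = 0.0424 mg/L.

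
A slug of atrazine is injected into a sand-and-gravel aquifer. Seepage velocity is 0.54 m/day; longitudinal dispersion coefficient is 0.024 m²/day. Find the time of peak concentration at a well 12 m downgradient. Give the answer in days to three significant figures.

For the 1D instantaneous-source solution, setting ∂C/∂t = 0 at fixed x gives v²t² + 2Dt − x² = 0, so t = (√(D² + v²x²) − D)/v².
√(D² + v²x²) = √(0.024² + 0.54² × 12²) = 6.480; v² = 0.2916.
t = (6.480 − 0.024)/0.2916 = 22.1 days (vs. the pure-advection estimate x/v = 22.2 d).

22.1 days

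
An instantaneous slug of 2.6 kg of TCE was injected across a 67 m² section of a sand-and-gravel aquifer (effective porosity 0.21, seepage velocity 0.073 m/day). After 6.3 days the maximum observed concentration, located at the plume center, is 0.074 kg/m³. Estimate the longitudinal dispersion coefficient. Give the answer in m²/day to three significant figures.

0.0788 m²/day

At the plume center C_max = M/(n_e·A·√(4πDt)), so D = M²/(4πt·(n_e·A·C_max)²).
n_e·A·C_max = 0.21 × 67 × 0.074 = 1.041 kg/m.
D = 2.6²/(4π × 6.3 × 1.041²) = 0.0788 m²/day.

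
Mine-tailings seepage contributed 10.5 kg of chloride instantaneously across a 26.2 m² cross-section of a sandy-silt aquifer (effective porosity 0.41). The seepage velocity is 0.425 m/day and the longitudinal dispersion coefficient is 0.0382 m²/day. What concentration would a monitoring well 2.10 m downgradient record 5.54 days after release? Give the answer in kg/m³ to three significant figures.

0.555 kg/m³

For an instantaneous plane source, C(x,t) = M/(n_e·A·√(4πDt)) · exp(−(x−vt)²/(4Dt)), with n_e·A the pore (flow) area.
Plume center vt = 0.425 × 5.54 = 2.3545 m, so the well at 2.10 m is 0.2545 m upgradient of the peak.
√(4πDt) = 1.631 m, giving peak height M/(n_e·A·√(4πDt)) = 10.5/(0.41 × 26.2 × 1.631) = 0.5993 kg/m³.
(x−vt)²/(4Dt) = (-0.2545)²/(4 × 0.0382 × 5.54) = 0.07651; exp(−0.07651) = 0.9263.
C = 0.5993 × 0.9263 = 0.555 kg/m³.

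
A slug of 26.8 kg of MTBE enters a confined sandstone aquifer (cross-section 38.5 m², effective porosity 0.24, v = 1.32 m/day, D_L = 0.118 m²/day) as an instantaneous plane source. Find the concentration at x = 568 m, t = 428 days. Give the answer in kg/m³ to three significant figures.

0.110 kg/m³

For an instantaneous plane source, C(x,t) = M/(n_e·A·√(4πDt)) · exp(−(x−vt)²/(4Dt)), with n_e·A the pore (flow) area.
Plume center vt = 1.32 × 428 = 564.96 m, so the well at 568 m is 3.04 m downgradient of the peak.
√(4πDt) = 25.19 m, giving peak height M/(n_e·A·√(4πDt)) = 26.8/(0.24 × 38.5 × 25.19) = 0.1151 kg/m³.
(x−vt)²/(4Dt) = (3.04)²/(4 × 0.118 × 428) = 0.04575; exp(−0.04575) = 0.9553.
C = 0.1151 × 0.9553 = 0.110 kg/m³.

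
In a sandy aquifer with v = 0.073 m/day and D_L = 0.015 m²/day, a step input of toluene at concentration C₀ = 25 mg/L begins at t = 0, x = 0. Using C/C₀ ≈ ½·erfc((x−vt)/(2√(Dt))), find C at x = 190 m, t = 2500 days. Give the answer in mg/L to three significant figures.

4.83 mg/L

For a continuous step input, C/C₀ ≈ ½·erfc((x−vt)/(2√(Dt))).
vt = 0.073 × 2500 = 182.5 m and 2√(Dt) = 2√(0.015 × 2500) = 12.25 m.
Argument (x−vt)/(2√(Dt)) = (190 − 182.5)/12.25 = 0.6122; ½·erfc(0.6122) = 0.1933.
C = 25 × 0.1933 = 4.83 mg/L.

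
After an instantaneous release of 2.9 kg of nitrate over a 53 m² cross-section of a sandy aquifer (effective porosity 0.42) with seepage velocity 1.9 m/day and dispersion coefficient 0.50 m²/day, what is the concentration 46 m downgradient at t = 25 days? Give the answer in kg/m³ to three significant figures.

0.00994 kg/m³

For an instantaneous plane source, C(x,t) = M/(n_e·A·√(4πDt)) · exp(−(x−vt)²/(4Dt)), with n_e·A the pore (flow) area.
Plume center vt = 1.9 × 25 = 47.5 m, so the well at 46 m is 1.5 m upgradient of the peak.
√(4πDt) = 12.53 m, giving peak height M/(n_e·A·√(4πDt)) = 2.9/(0.42 × 53 × 12.53) = 0.01040 kg/m³.
(x−vt)²/(4Dt) = (-1.5)²/(4 × 0.50 × 25) = 0.04500; exp(−0.04500) = 0.9560.
C = 0.01040 × 0.9560 = 0.00994 kg/m³.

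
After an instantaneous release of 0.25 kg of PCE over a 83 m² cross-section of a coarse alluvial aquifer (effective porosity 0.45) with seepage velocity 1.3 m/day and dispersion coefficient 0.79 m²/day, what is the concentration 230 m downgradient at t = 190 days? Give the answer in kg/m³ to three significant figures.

9.52e-05 kg/m³

For an instantaneous plane source, C(x,t) = M/(n_e·A·√(4πDt)) · exp(−(x−vt)²/(4Dt)), with n_e·A the pore (flow) area.
Plume center vt = 1.3 × 190 = 247 m, so the well at 230 m is 17 m upgradient of the peak.
√(4πDt) = 43.43 m, giving peak height M/(n_e·A·√(4πDt)) = 0.25/(0.45 × 83 × 43.43) = 0.0001541 kg/m³.
(x−vt)²/(4Dt) = (-17)²/(4 × 0.79 × 190) = 0.4813; exp(−0.4813) = 0.6180.
C = 0.0001541 × 0.6180 = 9.52e-05 kg/m³.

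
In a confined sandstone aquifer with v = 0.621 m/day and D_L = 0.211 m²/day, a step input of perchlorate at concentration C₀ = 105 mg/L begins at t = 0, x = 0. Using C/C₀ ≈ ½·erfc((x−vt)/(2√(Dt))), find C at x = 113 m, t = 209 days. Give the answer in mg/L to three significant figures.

For a continuous step input, C/C₀ ≈ ½·erfc((x−vt)/(2√(Dt))).
vt = 0.621 × 209 = 129.789 m and 2√(Dt) = 2√(0.211 × 209) = 13.28 m.
Argument (x−vt)/(2√(Dt)) = (113 − 129.789)/13.28 = -1.264; ½·erfc(-1.264) = 0.9631.
C = 105 × 0.9631 = 101 mg/L.

101 mg/L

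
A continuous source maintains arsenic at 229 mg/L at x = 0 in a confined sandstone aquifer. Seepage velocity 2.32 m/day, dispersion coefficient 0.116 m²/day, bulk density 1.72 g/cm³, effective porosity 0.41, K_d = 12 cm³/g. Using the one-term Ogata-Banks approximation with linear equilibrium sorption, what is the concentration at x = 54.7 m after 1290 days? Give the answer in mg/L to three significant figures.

213 mg/L

Retardation factor R = 1 + ρ_b·K_d/n = 1 + 1.72 × 12/0.41 = 51.34.
Sorption retards both mechanisms: v_R = v/R = 0.04519 m/day, D_R = D/R = 0.002259 m²/day.
v_R·t = 0.04519 × 1290 = 58.2951 m; 2√(D_R t) = 3.414 m; argument = (54.7 − 58.2951)/3.414 = -1.053.
C = C₀ × ½·erfc(-1.053) = 229 × 0.9318 = 213 mg/L.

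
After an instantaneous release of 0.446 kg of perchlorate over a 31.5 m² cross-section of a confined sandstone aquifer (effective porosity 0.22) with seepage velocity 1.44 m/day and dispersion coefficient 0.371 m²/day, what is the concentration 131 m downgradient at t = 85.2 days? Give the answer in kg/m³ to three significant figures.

0.00187 kg/m³

For an instantaneous plane source, C(x,t) = M/(n_e·A·√(4πDt)) · exp(−(x−vt)²/(4Dt)), with n_e·A the pore (flow) area.
Plume center vt = 1.44 × 85.2 = 122.688 m, so the well at 131 m is 8.312 m downgradient of the peak.
√(4πDt) = 19.93 m, giving peak height M/(n_e·A·√(4πDt)) = 0.446/(0.22 × 31.5 × 19.93) = 0.003229 kg/m³.
(x−vt)²/(4Dt) = (8.312)²/(4 × 0.371 × 85.2) = 0.5464; exp(−0.5464) = 0.5790.
C = 0.003229 × 0.5790 = 0.00187 kg/m³.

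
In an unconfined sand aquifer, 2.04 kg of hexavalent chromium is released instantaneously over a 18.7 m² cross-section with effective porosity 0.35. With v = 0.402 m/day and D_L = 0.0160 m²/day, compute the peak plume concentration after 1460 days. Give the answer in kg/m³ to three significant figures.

0.0182 kg/m³

The peak of an instantaneous 1D plume sits at x = vt; there the Gaussian factor is 1 and C_max = M/(n_e·A·√(4πDt)), where n_e·A is the pore area the mass is dissolved in.
√(4πDt) = √(4π × 0.0160 × 1460) = 17.13 m, so C_max = 2.04/(0.35 × 18.7 × 17.13) = 0.0182 kg/m³.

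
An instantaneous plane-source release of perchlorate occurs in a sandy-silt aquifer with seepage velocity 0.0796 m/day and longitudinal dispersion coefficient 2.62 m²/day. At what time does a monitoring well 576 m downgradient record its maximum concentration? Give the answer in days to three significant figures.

6830 days

For the 1D instantaneous-source solution, setting ∂C/∂t = 0 at fixed x gives v²t² + 2Dt − x² = 0, so t = (√(D² + v²x²) − D)/v².
√(D² + v²x²) = √(2.62² + 0.0796² × 576²) = 45.92; v² = 0.00633616.
t = (45.92 − 2.62)/0.00633616 = 6830 days (vs. the pure-advection estimate x/v = 7240 d).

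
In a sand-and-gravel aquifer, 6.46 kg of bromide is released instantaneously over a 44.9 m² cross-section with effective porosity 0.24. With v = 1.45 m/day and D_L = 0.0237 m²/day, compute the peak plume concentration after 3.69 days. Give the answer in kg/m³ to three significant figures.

0.572 kg/m³

The peak of an instantaneous 1D plume sits at x = vt; there the Gaussian factor is 1 and C_max = M/(n_e·A·√(4πDt)), where n_e·A is the pore area the mass is dissolved in.
√(4πDt) = √(4π × 0.0237 × 3.69) = 1.048 m, so C_max = 6.46/(0.24 × 44.9 × 1.048) = 0.572 kg/m³.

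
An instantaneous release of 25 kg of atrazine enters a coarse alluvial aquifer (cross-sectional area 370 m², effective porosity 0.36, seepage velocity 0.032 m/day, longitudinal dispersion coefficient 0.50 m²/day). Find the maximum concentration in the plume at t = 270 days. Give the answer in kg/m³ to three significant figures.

0.00456 kg/m³

The peak of an instantaneous 1D plume sits at x = vt; there the Gaussian factor is 1 and C_max = M/(n_e·A·√(4πDt)), where n_e·A is the pore area the mass is dissolved in.
√(4πDt) = √(4π × 0.50 × 270) = 41.19 m, so C_max = 25/(0.36 × 370 × 41.19) = 0.00456 kg/m³.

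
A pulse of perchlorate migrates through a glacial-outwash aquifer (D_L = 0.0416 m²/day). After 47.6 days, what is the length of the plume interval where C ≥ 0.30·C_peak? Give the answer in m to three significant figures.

The plume is Gaussian with σ = √(2Dt) = √(2 × 0.0416 × 47.6) = 1.990 m.
C/C_peak = exp(−Δx²/(2σ²)) = 0.30 ⇒ Δx = σ·√(−2 ln 0.30) = 1.990 × 1.552 = 3.088 m.
Width = 2Δx = 6.18 m.

6.18 m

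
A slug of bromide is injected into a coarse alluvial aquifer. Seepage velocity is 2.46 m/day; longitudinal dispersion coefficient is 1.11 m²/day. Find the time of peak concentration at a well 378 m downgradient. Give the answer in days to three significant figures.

For the 1D instantaneous-source solution, setting ∂C/∂t = 0 at fixed x gives v²t² + 2Dt − x² = 0, so t = (√(D² + v²x²) − D)/v².
√(D² + v²x²) = √(1.11² + 2.46² × 378²) = 929.9; v² = 6.0516.
t = (929.9 − 1.11)/6.0516 = 153 days (vs. the pure-advection estimate x/v = 154 d).

153 days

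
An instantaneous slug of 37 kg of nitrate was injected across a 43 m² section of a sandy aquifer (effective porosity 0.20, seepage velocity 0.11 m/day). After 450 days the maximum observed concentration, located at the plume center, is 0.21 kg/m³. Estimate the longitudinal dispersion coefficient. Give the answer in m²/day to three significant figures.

0.0742 m²/day

At the plume center C_max = M/(n_e·A·√(4πDt)), so D = M²/(4πt·(n_e·A·C_max)²).
n_e·A·C_max = 0.20 × 43 × 0.21 = 1.806 kg/m.
D = 37²/(4π × 450 × 1.806²) = 0.0742 m²/day.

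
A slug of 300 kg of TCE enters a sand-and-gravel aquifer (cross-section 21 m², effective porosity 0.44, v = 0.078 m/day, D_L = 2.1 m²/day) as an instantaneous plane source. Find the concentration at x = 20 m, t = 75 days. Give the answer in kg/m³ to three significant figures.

For an instantaneous plane source, C(x,t) = M/(n_e·A·√(4πDt)) · exp(−(x−vt)²/(4Dt)), with n_e·A the pore (flow) area.
Plume center vt = 0.078 × 75 = 5.85 m, so the well at 20 m is 14.15 m downgradient of the peak.
√(4πDt) = 44.49 m, giving peak height M/(n_e·A·√(4πDt)) = 300/(0.44 × 21 × 44.49) = 0.7298 kg/m³.
(x−vt)²/(4Dt) = (14.15)²/(4 × 2.1 × 75) = 0.3178; exp(−0.3178) = 0.7277.
C = 0.7298 × 0.7277 = 0.531 kg/m³.

0.531 kg/m³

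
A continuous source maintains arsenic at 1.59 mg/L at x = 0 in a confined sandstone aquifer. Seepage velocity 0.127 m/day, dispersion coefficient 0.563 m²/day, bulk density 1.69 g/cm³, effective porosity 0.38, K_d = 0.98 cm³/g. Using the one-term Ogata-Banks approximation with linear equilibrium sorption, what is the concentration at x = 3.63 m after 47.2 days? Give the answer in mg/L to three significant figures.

Retardation factor R = 1 + ρ_b·K_d/n = 1 + 1.69 × 0.98/0.38 = 5.358.
Sorption retards both mechanisms: v_R = v/R = 0.02370 m/day, D_R = D/R = 0.1051 m²/day.
v_R·t = 0.02370 × 47.2 = 1.11864 m; 2√(D_R t) = 4.455 m; argument = (3.63 − 1.11864)/4.455 = 0.5637.
C = C₀ × ½·erfc(0.5637) = 1.59 × 0.2127 = 0.338 mg/L.

0.338 mg/L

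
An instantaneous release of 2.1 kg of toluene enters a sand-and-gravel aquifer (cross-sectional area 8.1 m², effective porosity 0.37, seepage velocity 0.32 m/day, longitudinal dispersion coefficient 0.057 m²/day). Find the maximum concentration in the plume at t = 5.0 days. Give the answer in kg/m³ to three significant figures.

0.370 kg/m³

The peak of an instantaneous 1D plume sits at x = vt; there the Gaussian factor is 1 and C_max = M/(n_e·A·√(4πDt)), where n_e·A is the pore area the mass is dissolved in.
√(4πDt) = √(4π × 0.057 × 5.0) = 1.892 m, so C_max = 2.1/(0.37 × 8.1 × 1.892) = 0.370 kg/m³.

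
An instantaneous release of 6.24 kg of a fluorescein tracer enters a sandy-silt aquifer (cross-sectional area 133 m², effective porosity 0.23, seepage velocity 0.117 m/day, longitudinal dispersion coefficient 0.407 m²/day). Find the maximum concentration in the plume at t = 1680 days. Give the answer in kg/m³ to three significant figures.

0.00220 kg/m³

The peak of an instantaneous 1D plume sits at x = vt; there the Gaussian factor is 1 and C_max = M/(n_e·A·√(4πDt)), where n_e·A is the pore area the mass is dissolved in.
√(4πDt) = √(4π × 0.407 × 1680) = 92.70 m, so C_max = 6.24/(0.23 × 133 × 92.70) = 0.00220 kg/m³.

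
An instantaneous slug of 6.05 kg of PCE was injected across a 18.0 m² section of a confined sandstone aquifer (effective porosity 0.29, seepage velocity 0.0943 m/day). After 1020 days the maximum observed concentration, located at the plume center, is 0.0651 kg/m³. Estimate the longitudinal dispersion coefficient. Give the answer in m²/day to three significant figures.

At the plume center C_max = M/(n_e·A·√(4πDt)), so D = M²/(4πt·(n_e·A·C_max)²).
n_e·A·C_max = 0.29 × 18.0 × 0.0651 = 0.3398 kg/m.
D = 6.05²/(4π × 1020 × 0.3398²) = 0.0247 m²/day.

0.0247 m²/day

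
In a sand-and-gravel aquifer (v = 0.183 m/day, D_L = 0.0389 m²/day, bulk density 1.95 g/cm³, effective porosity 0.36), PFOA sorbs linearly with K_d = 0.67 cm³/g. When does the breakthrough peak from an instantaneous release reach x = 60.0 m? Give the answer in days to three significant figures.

1510 days

Retardation factor R = 1 + ρ_b·K_d/n = 1 + 1.95 × 0.67/0.36 = 4.629.
Sorption retards both mechanisms: v_R = v/R = 0.03953 m/day, D_R = D/R = 0.008404 m²/day.
Peak time from v_R²t² + 2D_R t − x² = 0: t = (√(D_R² + v_R²x²) − D_R)/v_R².
√(D_R² + v_R²x²) = √(0.008404² + 0.03953² × 60.0²) = 2.372; v_R² = 0.001563.
t = (2.372 − 0.008404)/0.001563 = 1510 days.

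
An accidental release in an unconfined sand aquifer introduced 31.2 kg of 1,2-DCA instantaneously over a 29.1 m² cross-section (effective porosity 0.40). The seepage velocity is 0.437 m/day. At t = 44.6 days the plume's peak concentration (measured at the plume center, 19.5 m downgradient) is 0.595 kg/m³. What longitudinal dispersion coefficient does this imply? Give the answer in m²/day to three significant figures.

At the plume center C_max = M/(n_e·A·√(4πDt)), so D = M²/(4πt·(n_e·A·C_max)²).
n_e·A·C_max = 0.40 × 29.1 × 0.595 = 6.926 kg/m.
D = 31.2²/(4π × 44.6 × 6.926²) = 0.0362 m²/day.

0.0362 m²/day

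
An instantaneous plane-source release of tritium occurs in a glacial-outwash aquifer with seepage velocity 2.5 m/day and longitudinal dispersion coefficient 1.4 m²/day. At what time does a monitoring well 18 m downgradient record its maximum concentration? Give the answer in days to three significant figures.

For the 1D instantaneous-source solution, setting ∂C/∂t = 0 at fixed x gives v²t² + 2Dt − x² = 0, so t = (√(D² + v²x²) − D)/v².
√(D² + v²x²) = √(1.4² + 2.5² × 18²) = 45.02; v² = 6.25.
t = (45.02 − 1.4)/6.25 = 6.98 days (vs. the pure-advection estimate x/v = 7.20 d).

6.98 days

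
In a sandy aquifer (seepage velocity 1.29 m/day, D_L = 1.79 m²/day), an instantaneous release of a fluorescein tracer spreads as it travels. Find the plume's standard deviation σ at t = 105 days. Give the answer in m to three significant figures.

19.4 m

Dispersive spreading gives a Gaussian with σ² = 2Dt; advection only shifts the center.
σ = √(2 × 1.79 × 105) = 19.4 m.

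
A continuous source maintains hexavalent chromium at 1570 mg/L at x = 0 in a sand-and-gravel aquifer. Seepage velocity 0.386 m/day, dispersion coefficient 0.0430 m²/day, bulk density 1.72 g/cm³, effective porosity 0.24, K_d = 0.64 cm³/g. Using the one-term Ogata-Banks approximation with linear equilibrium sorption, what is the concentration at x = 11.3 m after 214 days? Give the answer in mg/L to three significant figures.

Retardation factor R = 1 + ρ_b·K_d/n = 1 + 1.72 × 0.64/0.24 = 5.587.
Sorption retards both mechanisms: v_R = v/R = 0.06909 m/day, D_R = D/R = 0.007696 m²/day.
v_R·t = 0.06909 × 214 = 14.78526 m; 2√(D_R t) = 2.567 m; argument = (11.3 − 14.78526)/2.567 = -1.358.
C = C₀ × ½·erfc(-1.358) = 1570 × 0.9726 = 1530 mg/L.

1530 mg/L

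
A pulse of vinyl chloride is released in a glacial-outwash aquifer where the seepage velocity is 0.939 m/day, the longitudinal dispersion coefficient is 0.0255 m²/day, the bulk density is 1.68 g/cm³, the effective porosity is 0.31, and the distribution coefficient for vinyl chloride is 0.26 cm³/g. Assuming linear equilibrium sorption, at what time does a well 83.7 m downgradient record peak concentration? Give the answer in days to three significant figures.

Retardation factor R = 1 + ρ_b·K_d/n = 1 + 1.68 × 0.26/0.31 = 2.409.
Sorption retards both mechanisms: v_R = v/R = 0.3898 m/day, D_R = D/R = 0.01059 m²/day.
Peak time from v_R²t² + 2D_R t − x² = 0: t = (√(D_R² + v_R²x²) − D_R)/v_R².
√(D_R² + v_R²x²) = √(0.01059² + 0.3898² × 83.7²) = 32.63; v_R² = 0.1519.
t = (32.63 − 0.01059)/0.1519 = 215 days.

215 days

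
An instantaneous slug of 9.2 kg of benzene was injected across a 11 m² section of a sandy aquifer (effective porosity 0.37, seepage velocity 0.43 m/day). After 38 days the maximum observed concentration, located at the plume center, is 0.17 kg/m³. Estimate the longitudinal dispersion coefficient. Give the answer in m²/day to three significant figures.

At the plume center C_max = M/(n_e·A·√(4πDt)), so D = M²/(4πt·(n_e·A·C_max)²).
n_e·A·C_max = 0.37 × 11 × 0.17 = 0.6919 kg/m.
D = 9.2²/(4π × 38 × 0.6919²) = 0.370 m²/day.

0.370 m²/day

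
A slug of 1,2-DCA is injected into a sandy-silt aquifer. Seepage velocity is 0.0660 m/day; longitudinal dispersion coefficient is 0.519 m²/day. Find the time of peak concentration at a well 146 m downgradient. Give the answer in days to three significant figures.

2100 days

For the 1D instantaneous-source solution, setting ∂C/∂t = 0 at fixed x gives v²t² + 2Dt − x² = 0, so t = (√(D² + v²x²) − D)/v².
√(D² + v²x²) = √(0.519² + 0.0660² × 146²) = 9.650; v² = 0.004356.
t = (9.650 − 0.519)/0.004356 = 2100 days (vs. the pure-advection estimate x/v = 2210 d).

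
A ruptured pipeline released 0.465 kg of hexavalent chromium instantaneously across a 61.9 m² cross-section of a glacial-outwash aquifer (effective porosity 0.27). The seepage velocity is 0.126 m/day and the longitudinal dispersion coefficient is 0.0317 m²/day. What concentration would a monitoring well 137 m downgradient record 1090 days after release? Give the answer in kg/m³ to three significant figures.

For an instantaneous plane source, C(x,t) = M/(n_e·A·√(4πDt)) · exp(−(x−vt)²/(4Dt)), with n_e·A the pore (flow) area.
Plume center vt = 0.126 × 1090 = 137.34 m, so the well at 137 m is 0.34 m upgradient of the peak.
√(4πDt) = 20.84 m, giving peak height M/(n_e·A·√(4πDt)) = 0.465/(0.27 × 61.9 × 20.84) = 0.001335 kg/m³.
(x−vt)²/(4Dt) = (-0.34)²/(4 × 0.0317 × 1090) = 0.0008364; exp(−0.0008364) = 0.9992.
C = 0.001335 × 0.9992 = 0.00133 kg/m³.

0.00133 kg/m³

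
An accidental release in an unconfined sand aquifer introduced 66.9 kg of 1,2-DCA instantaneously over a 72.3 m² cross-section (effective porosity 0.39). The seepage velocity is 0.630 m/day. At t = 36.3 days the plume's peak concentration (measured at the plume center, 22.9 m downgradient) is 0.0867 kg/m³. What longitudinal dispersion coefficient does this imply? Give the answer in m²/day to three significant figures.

At the plume center C_max = M/(n_e·A·√(4πDt)), so D = M²/(4πt·(n_e·A·C_max)²).
n_e·A·C_max = 0.39 × 72.3 × 0.0867 = 2.445 kg/m.
D = 66.9²/(4π × 36.3 × 2.445²) = 1.64 m²/day.

1.64 m²/day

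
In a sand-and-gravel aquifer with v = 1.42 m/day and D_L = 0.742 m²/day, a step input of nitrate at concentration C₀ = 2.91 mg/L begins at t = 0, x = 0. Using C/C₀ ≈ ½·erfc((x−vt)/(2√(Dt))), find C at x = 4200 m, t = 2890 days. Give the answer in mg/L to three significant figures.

For a continuous step input, C/C₀ ≈ ½·erfc((x−vt)/(2√(Dt))).
vt = 1.42 × 2890 = 4103.8 m and 2√(Dt) = 2√(0.742 × 2890) = 92.61 m.
Argument (x−vt)/(2√(Dt)) = (4200 − 4103.8)/92.61 = 1.039; ½·erfc(1.039) = 0.07087.
C = 2.91 × 0.07087 = 0.206 mg/L.

0.206 mg/L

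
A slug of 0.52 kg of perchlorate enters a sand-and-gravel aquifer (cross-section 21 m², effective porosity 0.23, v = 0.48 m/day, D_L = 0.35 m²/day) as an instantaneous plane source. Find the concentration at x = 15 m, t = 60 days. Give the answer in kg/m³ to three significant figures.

0.000687 kg/m³

For an instantaneous plane source, C(x,t) = M/(n_e·A·√(4πDt)) · exp(−(x−vt)²/(4Dt)), with n_e·A the pore (flow) area.
Plume center vt = 0.48 × 60 = 28.8 m, so the well at 15 m is 13.8 m upgradient of the peak.
√(4πDt) = 16.24 m, giving peak height M/(n_e·A·√(4πDt)) = 0.52/(0.23 × 21 × 16.24) = 0.006629 kg/m³.
(x−vt)²/(4Dt) = (-13.8)²/(4 × 0.35 × 60) = 2.267; exp(−2.267) = 0.1036.
C = 0.006629 × 0.1036 = 0.000687 kg/m³.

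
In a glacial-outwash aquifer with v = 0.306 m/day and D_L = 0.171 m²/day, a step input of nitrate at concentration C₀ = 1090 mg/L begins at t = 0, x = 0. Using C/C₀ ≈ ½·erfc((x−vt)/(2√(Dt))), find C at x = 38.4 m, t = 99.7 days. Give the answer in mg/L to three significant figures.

For a continuous step input, C/C₀ ≈ ½·erfc((x−vt)/(2√(Dt))).
vt = 0.306 × 99.7 = 30.5082 m and 2√(Dt) = 2√(0.171 × 99.7) = 8.258 m.
Argument (x−vt)/(2√(Dt)) = (38.4 − 30.5082)/8.258 = 0.9557; ½·erfc(0.9557) = 0.08826.
C = 1090 × 0.08826 = 96.2 mg/L.

96.2 mg/L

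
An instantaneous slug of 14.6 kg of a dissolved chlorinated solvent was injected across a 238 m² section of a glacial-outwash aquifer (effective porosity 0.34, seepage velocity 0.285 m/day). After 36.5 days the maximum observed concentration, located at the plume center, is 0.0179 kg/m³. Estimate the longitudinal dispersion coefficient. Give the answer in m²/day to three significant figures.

At the plume center C_max = M/(n_e·A·√(4πDt)), so D = M²/(4πt·(n_e·A·C_max)²).
n_e·A·C_max = 0.34 × 238 × 0.0179 = 1.448 kg/m.
D = 14.6²/(4π × 36.5 × 1.448²) = 0.222 m²/day.

0.222 m²/day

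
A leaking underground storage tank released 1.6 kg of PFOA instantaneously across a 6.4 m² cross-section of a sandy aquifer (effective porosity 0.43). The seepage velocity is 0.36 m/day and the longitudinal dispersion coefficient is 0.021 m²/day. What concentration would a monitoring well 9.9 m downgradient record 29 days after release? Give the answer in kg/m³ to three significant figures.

0.186 kg/m³

For an instantaneous plane source, C(x,t) = M/(n_e·A·√(4πDt)) · exp(−(x−vt)²/(4Dt)), with n_e·A the pore (flow) area.
Plume center vt = 0.36 × 29 = 10.44 m, so the well at 9.9 m is 0.54 m upgradient of the peak.
√(4πDt) = 2.766 m, giving peak height M/(n_e·A·√(4πDt)) = 1.6/(0.43 × 6.4 × 2.766) = 0.2102 kg/m³.
(x−vt)²/(4Dt) = (-0.54)²/(4 × 0.021 × 29) = 0.1197; exp(−0.1197) = 0.8872.
C = 0.2102 × 0.8872 = 0.186 kg/m³.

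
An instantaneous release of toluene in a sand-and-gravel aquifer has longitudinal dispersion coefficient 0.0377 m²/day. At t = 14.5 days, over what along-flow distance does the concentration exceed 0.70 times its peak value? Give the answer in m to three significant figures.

1.77 m

The plume is Gaussian with σ = √(2Dt) = √(2 × 0.0377 × 14.5) = 1.046 m.
C/C_peak = exp(−Δx²/(2σ²)) = 0.70 ⇒ Δx = σ·√(−2 ln 0.70) = 1.046 × 0.8446 = 0.8835 m.
Width = 2Δx = 1.77 m.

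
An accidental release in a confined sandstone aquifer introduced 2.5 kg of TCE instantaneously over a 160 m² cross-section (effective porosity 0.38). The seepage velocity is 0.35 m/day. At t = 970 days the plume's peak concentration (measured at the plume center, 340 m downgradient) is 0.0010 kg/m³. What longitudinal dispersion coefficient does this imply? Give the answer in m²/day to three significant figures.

0.139 m²/day

At the plume center C_max = M/(n_e·A·√(4πDt)), so D = M²/(4πt·(n_e·A·C_max)²).
n_e·A·C_max = 0.38 × 160 × 0.0010 = 0.06080 kg/m.
D = 2.5²/(4π × 970 × 0.06080²) = 0.139 m²/day.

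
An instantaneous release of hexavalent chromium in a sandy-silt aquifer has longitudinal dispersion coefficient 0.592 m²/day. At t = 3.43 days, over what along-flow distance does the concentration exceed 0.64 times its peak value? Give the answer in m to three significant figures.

The plume is Gaussian with σ = √(2Dt) = √(2 × 0.592 × 3.43) = 2.015 m.
C/C_peak = exp(−Δx²/(2σ²)) = 0.64 ⇒ Δx = σ·√(−2 ln 0.64) = 2.015 × 0.9448 = 1.904 m.
Width = 2Δx = 3.81 m.

3.81 m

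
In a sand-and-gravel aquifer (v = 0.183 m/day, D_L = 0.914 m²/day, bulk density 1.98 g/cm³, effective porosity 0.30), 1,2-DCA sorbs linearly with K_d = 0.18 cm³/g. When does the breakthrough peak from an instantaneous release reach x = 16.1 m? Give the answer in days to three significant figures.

142 days

Retardation factor R = 1 + ρ_b·K_d/n = 1 + 1.98 × 0.18/0.30 = 2.188.
Sorption retards both mechanisms: v_R = v/R = 0.08364 m/day, D_R = D/R = 0.4177 m²/day.
Peak time from v_R²t² + 2D_R t − x² = 0: t = (√(D_R² + v_R²x²) − D_R)/v_R².
√(D_R² + v_R²x²) = √(0.4177² + 0.08364² × 16.1²) = 1.410; v_R² = 0.006996.
t = (1.410 − 0.4177)/0.006996 = 142 days.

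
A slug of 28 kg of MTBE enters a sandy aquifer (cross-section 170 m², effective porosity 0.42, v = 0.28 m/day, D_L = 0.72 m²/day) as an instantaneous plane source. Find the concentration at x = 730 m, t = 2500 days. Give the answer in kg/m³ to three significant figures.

For an instantaneous plane source, C(x,t) = M/(n_e·A·√(4πDt)) · exp(−(x−vt)²/(4Dt)), with n_e·A the pore (flow) area.
Plume center vt = 0.28 × 2500 = 700 m, so the well at 730 m is 30 m downgradient of the peak.
√(4πDt) = 150.4 m, giving peak height M/(n_e·A·√(4πDt)) = 28/(0.42 × 170 × 150.4) = 0.002607 kg/m³.
(x−vt)²/(4Dt) = (30)²/(4 × 0.72 × 2500) = 0.1250; exp(−0.1250) = 0.8825.
C = 0.002607 × 0.8825 = 0.00230 kg/m³.

0.00230 kg/m³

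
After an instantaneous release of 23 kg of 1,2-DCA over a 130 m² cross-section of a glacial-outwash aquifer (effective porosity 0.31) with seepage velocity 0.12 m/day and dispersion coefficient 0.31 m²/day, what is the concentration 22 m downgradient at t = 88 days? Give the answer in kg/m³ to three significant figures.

0.00929 kg/m³

For an instantaneous plane source, C(x,t) = M/(n_e·A·√(4πDt)) · exp(−(x−vt)²/(4Dt)), with n_e·A the pore (flow) area.
Plume center vt = 0.12 × 88 = 10.56 m, so the well at 22 m is 11.44 m downgradient of the peak.
√(4πDt) = 18.52 m, giving peak height M/(n_e·A·√(4πDt)) = 23/(0.31 × 130 × 18.52) = 0.03082 kg/m³.
(x−vt)²/(4Dt) = (11.44)²/(4 × 0.31 × 88) = 1.199; exp(−1.199) = 0.3015.
C = 0.03082 × 0.3015 = 0.00929 kg/m³.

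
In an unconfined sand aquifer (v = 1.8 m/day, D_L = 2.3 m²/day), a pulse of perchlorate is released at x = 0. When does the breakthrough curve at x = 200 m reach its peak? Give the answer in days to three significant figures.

110 days

For the 1D instantaneous-source solution, setting ∂C/∂t = 0 at fixed x gives v²t² + 2Dt − x² = 0, so t = (√(D² + v²x²) − D)/v².
√(D² + v²x²) = √(2.3² + 1.8² × 200²) = 360.0; v² = 3.24.
t = (360.0 − 2.3)/3.24 = 110 days (vs. the pure-advection estimate x/v = 111 d).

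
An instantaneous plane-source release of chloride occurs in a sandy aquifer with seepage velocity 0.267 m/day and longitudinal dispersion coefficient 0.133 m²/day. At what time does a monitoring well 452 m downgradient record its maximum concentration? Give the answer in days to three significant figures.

For the 1D instantaneous-source solution, setting ∂C/∂t = 0 at fixed x gives v²t² + 2Dt − x² = 0, so t = (√(D² + v²x²) − D)/v².
√(D² + v²x²) = √(0.133² + 0.267² × 452²) = 120.7; v² = 0.071289.
t = (120.7 − 0.133)/0.071289 = 1690 days (vs. the pure-advection estimate x/v = 1690 d).

1690 days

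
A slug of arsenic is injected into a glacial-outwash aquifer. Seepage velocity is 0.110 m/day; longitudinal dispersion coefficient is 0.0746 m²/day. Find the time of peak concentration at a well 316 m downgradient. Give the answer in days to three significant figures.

2870 days

For the 1D instantaneous-source solution, setting ∂C/∂t = 0 at fixed x gives v²t² + 2Dt − x² = 0, so t = (√(D² + v²x²) − D)/v².
√(D² + v²x²) = √(0.0746² + 0.110² × 316²) = 34.76; v² = 0.0121.
t = (34.76 − 0.0746)/0.0121 = 2870 days (vs. the pure-advection estimate x/v = 2870 d).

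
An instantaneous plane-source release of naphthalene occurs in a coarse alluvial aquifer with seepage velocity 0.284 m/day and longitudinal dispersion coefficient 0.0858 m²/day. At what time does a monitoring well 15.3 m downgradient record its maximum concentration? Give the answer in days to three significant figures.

52.8 days

For the 1D instantaneous-source solution, setting ∂C/∂t = 0 at fixed x gives v²t² + 2Dt − x² = 0, so t = (√(D² + v²x²) − D)/v².
√(D² + v²x²) = √(0.0858² + 0.284² × 15.3²) = 4.346; v² = 0.080656.
t = (4.346 − 0.0858)/0.080656 = 52.8 days (vs. the pure-advection estimate x/v = 53.9 d).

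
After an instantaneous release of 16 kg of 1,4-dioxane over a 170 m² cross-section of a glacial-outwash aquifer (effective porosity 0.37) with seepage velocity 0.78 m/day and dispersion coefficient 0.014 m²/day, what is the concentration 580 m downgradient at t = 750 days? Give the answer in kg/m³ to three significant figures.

For an instantaneous plane source, C(x,t) = M/(n_e·A·√(4πDt)) · exp(−(x−vt)²/(4Dt)), with n_e·A the pore (flow) area.
Plume center vt = 0.78 × 750 = 585 m, so the well at 580 m is 5 m upgradient of the peak.
√(4πDt) = 11.49 m, giving peak height M/(n_e·A·√(4πDt)) = 16/(0.37 × 170 × 11.49) = 0.02214 kg/m³.
(x−vt)²/(4Dt) = (-5)²/(4 × 0.014 × 750) = 0.5952; exp(−0.5952) = 0.5515.
C = 0.02214 × 0.5515 = 0.0122 kg/m³.

0.0122 kg/m³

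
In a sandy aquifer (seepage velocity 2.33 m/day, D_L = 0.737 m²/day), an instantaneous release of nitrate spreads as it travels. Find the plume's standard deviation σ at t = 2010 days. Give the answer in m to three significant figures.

Dispersive spreading gives a Gaussian with σ² = 2Dt; advection only shifts the center.
σ = √(2 × 0.737 × 2010) = 54.4 m.

54.4 m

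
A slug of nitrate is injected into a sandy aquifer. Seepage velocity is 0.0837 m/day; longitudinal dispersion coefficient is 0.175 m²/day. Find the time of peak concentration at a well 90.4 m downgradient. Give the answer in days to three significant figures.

1060 days

For the 1D instantaneous-source solution, setting ∂C/∂t = 0 at fixed x gives v²t² + 2Dt − x² = 0, so t = (√(D² + v²x²) − D)/v².
√(D² + v²x²) = √(0.175² + 0.0837² × 90.4²) = 7.569; v² = 0.00700569.
t = (7.569 − 0.175)/0.00700569 = 1060 days (vs. the pure-advection estimate x/v = 1080 d).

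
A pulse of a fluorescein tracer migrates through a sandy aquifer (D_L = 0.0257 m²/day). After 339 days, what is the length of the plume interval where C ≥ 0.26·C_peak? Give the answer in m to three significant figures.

13.7 m

The plume is Gaussian with σ = √(2Dt) = √(2 × 0.0257 × 339) = 4.174 m.
C/C_peak = exp(−Δx²/(2σ²)) = 0.26 ⇒ Δx = σ·√(−2 ln 0.26) = 4.174 × 1.641 = 6.850 m.
Width = 2Δx = 13.7 m.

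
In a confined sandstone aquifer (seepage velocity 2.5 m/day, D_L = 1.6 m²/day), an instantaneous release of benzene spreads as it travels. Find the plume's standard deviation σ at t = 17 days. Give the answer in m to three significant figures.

7.38 m

Dispersive spreading gives a Gaussian with σ² = 2Dt; advection only shifts the center.
σ = √(2 × 1.6 × 17) = 7.38 m.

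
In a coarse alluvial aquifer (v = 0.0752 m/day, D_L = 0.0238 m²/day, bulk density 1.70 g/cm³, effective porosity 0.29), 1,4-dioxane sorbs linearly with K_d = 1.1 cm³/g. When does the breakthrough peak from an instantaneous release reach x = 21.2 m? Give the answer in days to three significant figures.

Retardation factor R = 1 + ρ_b·K_d/n = 1 + 1.70 × 1.1/0.29 = 7.448.
Sorption retards both mechanisms: v_R = v/R = 0.01010 m/day, D_R = D/R = 0.003195 m²/day.
Peak time from v_R²t² + 2D_R t − x² = 0: t = (√(D_R² + v_R²x²) − D_R)/v_R².
√(D_R² + v_R²x²) = √(0.003195² + 0.01010² × 21.2²) = 0.2141; v_R² = 0.0001020.
t = (0.2141 − 0.003195)/0.0001020 = 2070 days.

2070 days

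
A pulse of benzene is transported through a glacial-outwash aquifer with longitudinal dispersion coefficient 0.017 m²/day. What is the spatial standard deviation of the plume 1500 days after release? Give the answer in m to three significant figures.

7.14 m

Dispersive spreading gives a Gaussian with σ² = 2Dt; advection only shifts the center.
σ = √(2 × 0.017 × 1500) = 7.14 m.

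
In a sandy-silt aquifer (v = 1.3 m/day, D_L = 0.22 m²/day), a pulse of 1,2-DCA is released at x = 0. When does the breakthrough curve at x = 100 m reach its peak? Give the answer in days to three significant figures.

76.8 days

For the 1D instantaneous-source solution, setting ∂C/∂t = 0 at fixed x gives v²t² + 2Dt − x² = 0, so t = (√(D² + v²x²) − D)/v².
√(D² + v²x²) = √(0.22² + 1.3² × 100²) = 130.0; v² = 1.69.
t = (130.0 − 0.22)/1.69 = 76.8 days (vs. the pure-advection estimate x/v = 76.9 d).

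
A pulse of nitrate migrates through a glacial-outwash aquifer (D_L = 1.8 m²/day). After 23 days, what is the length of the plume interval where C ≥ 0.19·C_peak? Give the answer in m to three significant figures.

The plume is Gaussian with σ = √(2Dt) = √(2 × 1.8 × 23) = 9.099 m.
C/C_peak = exp(−Δx²/(2σ²)) = 0.19 ⇒ Δx = σ·√(−2 ln 0.19) = 9.099 × 1.822 = 16.58 m.
Width = 2Δx = 33.2 m.

33.2 m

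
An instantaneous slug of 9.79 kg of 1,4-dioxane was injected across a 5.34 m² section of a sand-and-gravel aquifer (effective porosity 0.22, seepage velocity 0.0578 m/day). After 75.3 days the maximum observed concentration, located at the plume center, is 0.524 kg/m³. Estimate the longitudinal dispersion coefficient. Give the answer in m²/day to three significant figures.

At the plume center C_max = M/(n_e·A·√(4πDt)), so D = M²/(4πt·(n_e·A·C_max)²).
n_e·A·C_max = 0.22 × 5.34 × 0.524 = 0.6156 kg/m.
D = 9.79²/(4π × 75.3 × 0.6156²) = 0.267 m²/day.

0.267 m²/day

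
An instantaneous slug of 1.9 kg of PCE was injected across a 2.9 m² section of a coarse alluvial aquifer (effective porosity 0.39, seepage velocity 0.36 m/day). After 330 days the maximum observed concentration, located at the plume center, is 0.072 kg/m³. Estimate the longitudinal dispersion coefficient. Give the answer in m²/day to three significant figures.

0.131 m²/day

At the plume center C_max = M/(n_e·A·√(4πDt)), so D = M²/(4πt·(n_e·A·C_max)²).
n_e·A·C_max = 0.39 × 2.9 × 0.072 = 0.08143 kg/m.
D = 1.9²/(4π × 330 × 0.08143²) = 0.131 m²/day.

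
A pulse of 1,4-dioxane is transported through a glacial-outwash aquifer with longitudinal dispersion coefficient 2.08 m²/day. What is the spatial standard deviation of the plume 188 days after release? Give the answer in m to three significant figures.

Dispersive spreading gives a Gaussian with σ² = 2Dt; advection only shifts the center.
σ = √(2 × 2.08 × 188) = 28.0 m.

28.0 m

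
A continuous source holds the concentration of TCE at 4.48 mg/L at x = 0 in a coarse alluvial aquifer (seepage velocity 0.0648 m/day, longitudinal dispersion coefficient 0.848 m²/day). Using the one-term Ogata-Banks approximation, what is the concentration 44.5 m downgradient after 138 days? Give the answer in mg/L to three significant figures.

For a continuous step input, C/C₀ ≈ ½·erfc((x−vt)/(2√(Dt))).
vt = 0.0648 × 138 = 8.9424 m and 2√(Dt) = 2√(0.848 × 138) = 21.64 m.
Argument (x−vt)/(2√(Dt)) = (44.5 − 8.9424)/21.64 = 1.643; ½·erfc(1.643) = 0.01007.
C = 4.48 × 0.01007 = 0.0451 mg/L.

0.0451 mg/L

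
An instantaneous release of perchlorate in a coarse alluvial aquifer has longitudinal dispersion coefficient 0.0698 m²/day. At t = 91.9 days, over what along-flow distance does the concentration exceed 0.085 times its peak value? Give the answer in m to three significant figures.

15.9 m

The plume is Gaussian with σ = √(2Dt) = √(2 × 0.0698 × 91.9) = 3.582 m.
C/C_peak = exp(−Δx²/(2σ²)) = 0.085 ⇒ Δx = σ·√(−2 ln 0.085) = 3.582 × 2.220 = 7.952 m.
Width = 2Δx = 15.9 m.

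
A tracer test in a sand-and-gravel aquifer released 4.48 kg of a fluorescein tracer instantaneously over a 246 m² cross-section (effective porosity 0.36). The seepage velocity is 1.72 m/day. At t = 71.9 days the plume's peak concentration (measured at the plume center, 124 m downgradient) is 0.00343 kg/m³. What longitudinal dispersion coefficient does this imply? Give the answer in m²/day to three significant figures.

0.241 m²/day

At the plume center C_max = M/(n_e·A·√(4πDt)), so D = M²/(4πt·(n_e·A·C_max)²).
n_e·A·C_max = 0.36 × 246 × 0.00343 = 0.3038 kg/m.
D = 4.48²/(4π × 71.9 × 0.3038²) = 0.241 m²/day.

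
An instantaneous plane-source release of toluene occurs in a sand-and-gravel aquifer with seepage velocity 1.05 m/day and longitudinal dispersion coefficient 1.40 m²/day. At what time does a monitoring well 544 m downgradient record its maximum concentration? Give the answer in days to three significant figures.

For the 1D instantaneous-source solution, setting ∂C/∂t = 0 at fixed x gives v²t² + 2Dt − x² = 0, so t = (√(D² + v²x²) − D)/v².
√(D² + v²x²) = √(1.40² + 1.05² × 544²) = 571.2; v² = 1.1025.
t = (571.2 − 1.40)/1.1025 = 517 days (vs. the pure-advection estimate x/v = 518 d).

517 days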